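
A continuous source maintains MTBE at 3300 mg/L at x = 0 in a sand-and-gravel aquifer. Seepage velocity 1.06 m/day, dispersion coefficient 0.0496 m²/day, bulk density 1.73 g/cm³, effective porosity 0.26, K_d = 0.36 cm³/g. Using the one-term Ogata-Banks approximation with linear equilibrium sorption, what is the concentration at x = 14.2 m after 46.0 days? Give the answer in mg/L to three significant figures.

Retardation factor R = 1 + ρ_b·K_d/n = 1 + 1.73 × 0.36/0.26 = 3.395.
Sorption retards both mechanisms: v_R = v/R = 0.3122 m/day, D_R = D/R = 0.01461 m²/day.
v_R·t = 0.3122 × 46.0 = 14.3612 m; 2√(D_R t) = 1.640 m; argument = (14.2 − 14.3612)/1.640 = -0.09829.
C = C₀ × ½·erfc(-0.09829) = 3300 × 0.5553 = 1830 mg/L.

1830 mg/L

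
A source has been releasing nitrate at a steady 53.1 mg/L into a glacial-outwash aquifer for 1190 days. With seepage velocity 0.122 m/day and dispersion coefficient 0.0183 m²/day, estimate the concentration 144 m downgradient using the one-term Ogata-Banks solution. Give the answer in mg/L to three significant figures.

30.3 mg/L

For a continuous step input, C/C₀ ≈ ½·erfc((x−vt)/(2√(Dt))).
vt = 0.122 × 1190 = 145.18 m and 2√(Dt) = 2√(0.0183 × 1190) = 9.333 m.
Argument (x−vt)/(2√(Dt)) = (144 − 145.18)/9.333 = -0.1264; ½·erfc(-0.1264) = 0.5709.
C = 53.1 × 0.5709 = 30.3 mg/L.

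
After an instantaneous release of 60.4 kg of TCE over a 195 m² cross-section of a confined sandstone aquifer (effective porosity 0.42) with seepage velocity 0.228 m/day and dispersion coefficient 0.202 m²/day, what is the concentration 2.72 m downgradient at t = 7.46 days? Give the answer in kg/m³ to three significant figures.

For an instantaneous plane source, C(x,t) = M/(n_e·A·√(4πDt)) · exp(−(x−vt)²/(4Dt)), with n_e·A the pore (flow) area.
Plume center vt = 0.228 × 7.46 = 1.70088 m, so the well at 2.72 m is 1.01912 m downgradient of the peak.
√(4πDt) = 4.352 m, giving peak height M/(n_e·A·√(4πDt)) = 60.4/(0.42 × 195 × 4.352) = 0.1695 kg/m³.
(x−vt)²/(4Dt) = (1.01912)²/(4 × 0.202 × 7.46) = 0.1723; exp(−0.1723) = 0.8417.
C = 0.1695 × 0.8417 = 0.143 kg/m³.

0.143 kg/m³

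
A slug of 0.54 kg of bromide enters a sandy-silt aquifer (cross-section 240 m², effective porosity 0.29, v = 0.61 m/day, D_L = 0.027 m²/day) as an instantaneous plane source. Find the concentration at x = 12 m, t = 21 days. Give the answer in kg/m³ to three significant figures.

0.00218 kg/m³

For an instantaneous plane source, C(x,t) = M/(n_e·A·√(4πDt)) · exp(−(x−vt)²/(4Dt)), with n_e·A the pore (flow) area.
Plume center vt = 0.61 × 21 = 12.81 m, so the well at 12 m is 0.81 m upgradient of the peak.
√(4πDt) = 2.669 m, giving peak height M/(n_e·A·√(4πDt)) = 0.54/(0.29 × 240 × 2.669) = 0.002907 kg/m³.
(x−vt)²/(4Dt) = (-0.81)²/(4 × 0.027 × 21) = 0.2893; exp(−0.2893) = 0.7488.
C = 0.002907 × 0.7488 = 0.00218 kg/m³.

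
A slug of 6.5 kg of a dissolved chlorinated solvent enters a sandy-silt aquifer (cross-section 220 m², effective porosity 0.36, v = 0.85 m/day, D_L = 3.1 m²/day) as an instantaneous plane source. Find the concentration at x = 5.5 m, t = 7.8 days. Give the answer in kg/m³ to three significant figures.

0.00465 kg/m³

For an instantaneous plane source, C(x,t) = M/(n_e·A·√(4πDt)) · exp(−(x−vt)²/(4Dt)), with n_e·A the pore (flow) area.
Plume center vt = 0.85 × 7.8 = 6.63 m, so the well at 5.5 m is 1.13 m upgradient of the peak.
√(4πDt) = 17.43 m, giving peak height M/(n_e·A·√(4πDt)) = 6.5/(0.36 × 220 × 17.43) = 0.004709 kg/m³.
(x−vt)²/(4Dt) = (-1.13)²/(4 × 3.1 × 7.8) = 0.01320; exp(−0.01320) = 0.9869.
C = 0.004709 × 0.9869 = 0.00465 kg/m³.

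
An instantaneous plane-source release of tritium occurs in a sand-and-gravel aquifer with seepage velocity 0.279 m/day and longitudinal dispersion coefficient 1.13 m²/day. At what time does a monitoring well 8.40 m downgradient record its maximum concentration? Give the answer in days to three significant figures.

For the 1D instantaneous-source solution, setting ∂C/∂t = 0 at fixed x gives v²t² + 2Dt − x² = 0, so t = (√(D² + v²x²) − D)/v².
√(D² + v²x²) = √(1.13² + 0.279² × 8.40²) = 2.602; v² = 0.077841.
t = (2.602 − 1.13)/0.077841 = 18.9 days (vs. the pure-advection estimate x/v = 30.1 d).

18.9 days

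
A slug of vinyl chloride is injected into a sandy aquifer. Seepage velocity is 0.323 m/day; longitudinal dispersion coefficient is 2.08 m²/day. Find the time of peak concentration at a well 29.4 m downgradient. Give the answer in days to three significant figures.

73.2 days

For the 1D instantaneous-source solution, setting ∂C/∂t = 0 at fixed x gives v²t² + 2Dt − x² = 0, so t = (√(D² + v²x²) − D)/v².
√(D² + v²x²) = √(2.08² + 0.323² × 29.4²) = 9.721; v² = 0.104329.
t = (9.721 − 2.08)/0.104329 = 73.2 days (vs. the pure-advection estimate x/v = 91.0 d).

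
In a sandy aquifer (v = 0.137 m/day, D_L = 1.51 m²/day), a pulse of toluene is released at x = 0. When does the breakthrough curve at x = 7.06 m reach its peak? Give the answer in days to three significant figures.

For the 1D instantaneous-source solution, setting ∂C/∂t = 0 at fixed x gives v²t² + 2Dt − x² = 0, so t = (√(D² + v²x²) − D)/v².
√(D² + v²x²) = √(1.51² + 0.137² × 7.06²) = 1.793; v² = 0.018769.
t = (1.793 − 1.51)/0.018769 = 15.1 days (vs. the pure-advection estimate x/v = 51.5 d).

15.1 days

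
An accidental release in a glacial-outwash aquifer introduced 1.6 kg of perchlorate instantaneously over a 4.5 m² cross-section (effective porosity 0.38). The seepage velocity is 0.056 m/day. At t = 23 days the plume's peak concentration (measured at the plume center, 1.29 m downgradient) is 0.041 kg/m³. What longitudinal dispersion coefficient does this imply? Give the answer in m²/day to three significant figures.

At the plume center C_max = M/(n_e·A·√(4πDt)), so D = M²/(4πt·(n_e·A·C_max)²).
n_e·A·C_max = 0.38 × 4.5 × 0.041 = 0.07011 kg/m.
D = 1.6²/(4π × 23 × 0.07011²) = 1.80 m²/day.

1.80 m²/day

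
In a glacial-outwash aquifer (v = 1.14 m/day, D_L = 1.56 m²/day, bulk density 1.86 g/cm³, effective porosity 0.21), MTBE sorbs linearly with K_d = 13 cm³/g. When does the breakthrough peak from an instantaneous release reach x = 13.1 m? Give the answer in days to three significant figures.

Retardation factor R = 1 + ρ_b·K_d/n = 1 + 1.86 × 13/0.21 = 116.1.
Sorption retards both mechanisms: v_R = v/R = 0.009819 m/day, D_R = D/R = 0.01344 m²/day.
Peak time from v_R²t² + 2D_R t − x² = 0: t = (√(D_R² + v_R²x²) − D_R)/v_R².
√(D_R² + v_R²x²) = √(0.01344² + 0.009819² × 13.1²) = 0.1293; v_R² = 9.641e-05.
t = (0.1293 − 0.01344)/9.641e-05 = 1200 days.

1200 days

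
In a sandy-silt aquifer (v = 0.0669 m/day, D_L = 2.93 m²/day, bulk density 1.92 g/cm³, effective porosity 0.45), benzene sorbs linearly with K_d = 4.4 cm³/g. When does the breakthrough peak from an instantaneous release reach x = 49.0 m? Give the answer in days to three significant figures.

6480 days

Retardation factor R = 1 + ρ_b·K_d/n = 1 + 1.92 × 4.4/0.45 = 19.77.
Sorption retards both mechanisms: v_R = v/R = 0.003384 m/day, D_R = D/R = 0.1482 m²/day.
Peak time from v_R²t² + 2D_R t − x² = 0: t = (√(D_R² + v_R²x²) − D_R)/v_R².
√(D_R² + v_R²x²) = √(0.1482² + 0.003384² × 49.0²) = 0.2224; v_R² = 1.145e-05.
t = (0.2224 − 0.1482)/1.145e-05 = 6480 days.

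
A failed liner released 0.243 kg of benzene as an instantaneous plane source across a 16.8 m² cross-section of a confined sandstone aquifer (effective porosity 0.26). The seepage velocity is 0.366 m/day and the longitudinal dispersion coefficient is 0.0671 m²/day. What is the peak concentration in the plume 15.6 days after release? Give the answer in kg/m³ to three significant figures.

The peak of an instantaneous 1D plume sits at x = vt; there the Gaussian factor is 1 and C_max = M/(n_e·A·√(4πDt)), where n_e·A is the pore area the mass is dissolved in.
√(4πDt) = √(4π × 0.0671 × 15.6) = 3.627 m, so C_max = 0.243/(0.26 × 16.8 × 3.627) = 0.0153 kg/m³.

0.0153 kg/m³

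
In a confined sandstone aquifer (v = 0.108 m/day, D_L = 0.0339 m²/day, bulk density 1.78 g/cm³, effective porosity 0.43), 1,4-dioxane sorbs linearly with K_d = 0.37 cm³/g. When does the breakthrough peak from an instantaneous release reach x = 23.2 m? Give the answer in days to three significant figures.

Retardation factor R = 1 + ρ_b·K_d/n = 1 + 1.78 × 0.37/0.43 = 2.532.
Sorption retards both mechanisms: v_R = v/R = 0.04265 m/day, D_R = D/R = 0.01339 m²/day.
Peak time from v_R²t² + 2D_R t − x² = 0: t = (√(D_R² + v_R²x²) − D_R)/v_R².
√(D_R² + v_R²x²) = √(0.01339² + 0.04265² × 23.2²) = 0.9896; v_R² = 0.001819.
t = (0.9896 − 0.01339)/0.001819 = 537 days.

537 days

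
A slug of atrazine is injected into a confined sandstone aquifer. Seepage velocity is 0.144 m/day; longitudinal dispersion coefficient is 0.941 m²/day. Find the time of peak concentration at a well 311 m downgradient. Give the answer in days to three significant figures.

For the 1D instantaneous-source solution, setting ∂C/∂t = 0 at fixed x gives v²t² + 2Dt − x² = 0, so t = (√(D² + v²x²) − D)/v².
√(D² + v²x²) = √(0.941² + 0.144² × 311²) = 44.79; v² = 0.020736.
t = (44.79 − 0.941)/0.020736 = 2110 days (vs. the pure-advection estimate x/v = 2160 d).

2110 days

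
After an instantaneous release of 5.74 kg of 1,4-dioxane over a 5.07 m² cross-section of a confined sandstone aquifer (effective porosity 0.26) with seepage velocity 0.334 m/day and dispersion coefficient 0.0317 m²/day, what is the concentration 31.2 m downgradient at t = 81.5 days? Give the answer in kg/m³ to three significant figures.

0.165 kg/m³

For an instantaneous plane source, C(x,t) = M/(n_e·A·√(4πDt)) · exp(−(x−vt)²/(4Dt)), with n_e·A the pore (flow) area.
Plume center vt = 0.334 × 81.5 = 27.221 m, so the well at 31.2 m is 3.979 m downgradient of the peak.
√(4πDt) = 5.698 m, giving peak height M/(n_e·A·√(4πDt)) = 5.74/(0.26 × 5.07 × 5.698) = 0.7642 kg/m³.
(x−vt)²/(4Dt) = (3.979)²/(4 × 0.0317 × 81.5) = 1.532; exp(−1.532) = 0.2161.
C = 0.7642 × 0.2161 = 0.165 kg/m³.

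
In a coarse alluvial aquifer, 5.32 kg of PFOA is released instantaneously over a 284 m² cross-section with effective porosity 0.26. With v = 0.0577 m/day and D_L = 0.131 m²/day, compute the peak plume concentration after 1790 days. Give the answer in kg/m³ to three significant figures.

The peak of an instantaneous 1D plume sits at x = vt; there the Gaussian factor is 1 and C_max = M/(n_e·A·√(4πDt)), where n_e·A is the pore area the mass is dissolved in.
√(4πDt) = √(4π × 0.131 × 1790) = 54.28 m, so C_max = 5.32/(0.26 × 284 × 54.28) = 0.00133 kg/m³.

0.00133 kg/m³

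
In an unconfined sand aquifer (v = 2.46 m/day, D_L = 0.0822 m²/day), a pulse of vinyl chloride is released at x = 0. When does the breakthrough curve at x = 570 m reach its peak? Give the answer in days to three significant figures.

232 days

For the 1D instantaneous-source solution, setting ∂C/∂t = 0 at fixed x gives v²t² + 2Dt − x² = 0, so t = (√(D² + v²x²) − D)/v².
√(D² + v²x²) = √(0.0822² + 2.46² × 570²) = 1402; v² = 6.0516.
t = (1402 − 0.0822)/6.0516 = 232 days (vs. the pure-advection estimate x/v = 232 d).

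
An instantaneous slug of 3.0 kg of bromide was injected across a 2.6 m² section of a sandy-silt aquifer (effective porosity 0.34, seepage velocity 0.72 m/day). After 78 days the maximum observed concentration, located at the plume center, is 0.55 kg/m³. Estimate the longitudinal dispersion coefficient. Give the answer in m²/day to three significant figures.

0.0388 m²/day

At the plume center C_max = M/(n_e·A·√(4πDt)), so D = M²/(4πt·(n_e·A·C_max)²).
n_e·A·C_max = 0.34 × 2.6 × 0.55 = 0.4862 kg/m.
D = 3.0²/(4π × 78 × 0.4862²) = 0.0388 m²/day.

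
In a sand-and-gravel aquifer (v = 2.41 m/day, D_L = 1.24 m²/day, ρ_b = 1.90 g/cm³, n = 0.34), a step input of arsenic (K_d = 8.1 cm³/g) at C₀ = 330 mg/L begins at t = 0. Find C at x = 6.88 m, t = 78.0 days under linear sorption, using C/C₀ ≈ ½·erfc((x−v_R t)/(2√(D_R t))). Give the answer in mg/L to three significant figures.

27.8 mg/L

Retardation factor R = 1 + ρ_b·K_d/n = 1 + 1.90 × 8.1/0.34 = 46.26.
Sorption retards both mechanisms: v_R = v/R = 0.05210 m/day, D_R = D/R = 0.02681 m²/day.
v_R·t = 0.05210 × 78.0 = 4.0638 m; 2√(D_R t) = 2.892 m; argument = (6.88 − 4.0638)/2.892 = 0.9738.
C = C₀ × ½·erfc(0.9738) = 330 × 0.08423 = 27.8 mg/L.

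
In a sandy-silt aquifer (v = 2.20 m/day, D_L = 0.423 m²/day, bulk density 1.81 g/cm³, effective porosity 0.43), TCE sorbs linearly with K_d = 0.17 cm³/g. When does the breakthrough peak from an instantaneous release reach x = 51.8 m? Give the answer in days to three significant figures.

Retardation factor R = 1 + ρ_b·K_d/n = 1 + 1.81 × 0.17/0.43 = 1.716.
Sorption retards both mechanisms: v_R = v/R = 1.282 m/day, D_R = D/R = 0.2465 m²/day.
Peak time from v_R²t² + 2D_R t − x² = 0: t = (√(D_R² + v_R²x²) − D_R)/v_R².
√(D_R² + v_R²x²) = √(0.2465² + 1.282² × 51.8²) = 66.41; v_R² = 1.644.
t = (66.41 − 0.2465)/1.644 = 40.2 days.

40.2 days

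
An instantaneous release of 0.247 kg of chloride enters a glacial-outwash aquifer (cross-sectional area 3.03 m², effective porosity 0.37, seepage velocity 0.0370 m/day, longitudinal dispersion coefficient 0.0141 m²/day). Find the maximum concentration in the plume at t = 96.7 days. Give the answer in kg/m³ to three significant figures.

The peak of an instantaneous 1D plume sits at x = vt; there the Gaussian factor is 1 and C_max = M/(n_e·A·√(4πDt)), where n_e·A is the pore area the mass is dissolved in.
√(4πDt) = √(4π × 0.0141 × 96.7) = 4.139 m, so C_max = 0.247/(0.37 × 3.03 × 4.139) = 0.0532 kg/m³.

0.0532 kg/m³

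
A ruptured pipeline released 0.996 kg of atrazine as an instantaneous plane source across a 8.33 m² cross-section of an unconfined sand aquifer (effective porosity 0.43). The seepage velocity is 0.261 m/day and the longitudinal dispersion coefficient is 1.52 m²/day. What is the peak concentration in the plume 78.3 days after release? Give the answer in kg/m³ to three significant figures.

0.00719 kg/m³

The peak of an instantaneous 1D plume sits at x = vt; there the Gaussian factor is 1 and C_max = M/(n_e·A·√(4πDt)), where n_e·A is the pore area the mass is dissolved in.
√(4πDt) = √(4π × 1.52 × 78.3) = 38.67 m, so C_max = 0.996/(0.43 × 8.33 × 38.67) = 0.00719 kg/m³.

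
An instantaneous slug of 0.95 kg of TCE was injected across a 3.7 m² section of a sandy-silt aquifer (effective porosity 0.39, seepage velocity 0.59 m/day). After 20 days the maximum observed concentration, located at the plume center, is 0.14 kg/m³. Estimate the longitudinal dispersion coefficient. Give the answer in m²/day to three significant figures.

At the plume center C_max = M/(n_e·A·√(4πDt)), so D = M²/(4πt·(n_e·A·C_max)²).
n_e·A·C_max = 0.39 × 3.7 × 0.14 = 0.2020 kg/m.
D = 0.95²/(4π × 20 × 0.2020²) = 0.0880 m²/day.

0.0880 m²/day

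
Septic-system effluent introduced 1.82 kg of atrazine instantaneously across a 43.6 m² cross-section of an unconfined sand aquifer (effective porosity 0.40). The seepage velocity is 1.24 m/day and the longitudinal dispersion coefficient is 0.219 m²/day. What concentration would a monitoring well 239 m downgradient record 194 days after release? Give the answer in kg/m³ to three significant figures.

For an instantaneous plane source, C(x,t) = M/(n_e·A·√(4πDt)) · exp(−(x−vt)²/(4Dt)), with n_e·A the pore (flow) area.
Plume center vt = 1.24 × 194 = 240.56 m, so the well at 239 m is 1.56 m upgradient of the peak.
√(4πDt) = 23.11 m, giving peak height M/(n_e·A·√(4πDt)) = 1.82/(0.40 × 43.6 × 23.11) = 0.004516 kg/m³.
(x−vt)²/(4Dt) = (-1.56)²/(4 × 0.219 × 194) = 0.01432; exp(−0.01432) = 0.9858.
C = 0.004516 × 0.9858 = 0.00445 kg/m³.

0.00445 kg/m³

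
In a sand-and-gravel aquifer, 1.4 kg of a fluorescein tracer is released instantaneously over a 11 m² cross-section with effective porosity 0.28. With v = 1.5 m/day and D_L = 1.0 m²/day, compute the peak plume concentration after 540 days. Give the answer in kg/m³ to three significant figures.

The peak of an instantaneous 1D plume sits at x = vt; there the Gaussian factor is 1 and C_max = M/(n_e·A·√(4πDt)), where n_e·A is the pore area the mass is dissolved in.
√(4πDt) = √(4π × 1.0 × 540) = 82.38 m, so C_max = 1.4/(0.28 × 11 × 82.38) = 0.00552 kg/m³.

0.00552 kg/m³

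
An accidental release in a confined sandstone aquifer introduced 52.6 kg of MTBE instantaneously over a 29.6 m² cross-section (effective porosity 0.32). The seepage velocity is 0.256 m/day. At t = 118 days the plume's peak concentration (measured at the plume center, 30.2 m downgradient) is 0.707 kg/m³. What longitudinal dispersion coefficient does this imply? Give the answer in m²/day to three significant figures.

0.0416 m²/day

At the plume center C_max = M/(n_e·A·√(4πDt)), so D = M²/(4πt·(n_e·A·C_max)²).
n_e·A·C_max = 0.32 × 29.6 × 0.707 = 6.697 kg/m.
D = 52.6²/(4π × 118 × 6.697²) = 0.0416 m²/day.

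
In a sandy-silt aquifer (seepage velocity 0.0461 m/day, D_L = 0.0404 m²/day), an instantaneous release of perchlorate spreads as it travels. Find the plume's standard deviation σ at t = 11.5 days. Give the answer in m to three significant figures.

0.964 m

Dispersive spreading gives a Gaussian with σ² = 2Dt; advection only shifts the center.
σ = √(2 × 0.0404 × 11.5) = 0.964 m.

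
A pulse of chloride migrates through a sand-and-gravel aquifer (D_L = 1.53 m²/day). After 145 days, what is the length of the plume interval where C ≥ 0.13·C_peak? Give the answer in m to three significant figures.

85.1 m

The plume is Gaussian with σ = √(2Dt) = √(2 × 1.53 × 145) = 21.06 m.
C/C_peak = exp(−Δx²/(2σ²)) = 0.13 ⇒ Δx = σ·√(−2 ln 0.13) = 21.06 × 2.020 = 42.54 m.
Width = 2Δx = 85.1 m.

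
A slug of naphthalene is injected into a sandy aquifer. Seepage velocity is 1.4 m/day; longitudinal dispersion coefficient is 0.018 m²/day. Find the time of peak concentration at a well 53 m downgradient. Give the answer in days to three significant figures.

37.8 days

For the 1D instantaneous-source solution, setting ∂C/∂t = 0 at fixed x gives v²t² + 2Dt − x² = 0, so t = (√(D² + v²x²) − D)/v².
√(D² + v²x²) = √(0.018² + 1.4² × 53²) = 74.20; v² = 1.96.
t = (74.20 − 0.018)/1.96 = 37.8 days (vs. the pure-advection estimate x/v = 37.9 d).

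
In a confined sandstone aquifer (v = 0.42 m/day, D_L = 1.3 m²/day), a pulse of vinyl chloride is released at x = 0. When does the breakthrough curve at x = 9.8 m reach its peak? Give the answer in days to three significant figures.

For the 1D instantaneous-source solution, setting ∂C/∂t = 0 at fixed x gives v²t² + 2Dt − x² = 0, so t = (√(D² + v²x²) − D)/v².
√(D² + v²x²) = √(1.3² + 0.42² × 9.8²) = 4.316; v² = 0.1764.
t = (4.316 − 1.3)/0.1764 = 17.1 days (vs. the pure-advection estimate x/v = 23.3 d).

17.1 days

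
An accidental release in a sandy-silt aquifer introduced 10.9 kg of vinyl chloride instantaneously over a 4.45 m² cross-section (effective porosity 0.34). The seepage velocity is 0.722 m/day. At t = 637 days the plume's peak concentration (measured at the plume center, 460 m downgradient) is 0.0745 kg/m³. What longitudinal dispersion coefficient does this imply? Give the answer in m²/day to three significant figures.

1.17 m²/day

At the plume center C_max = M/(n_e·A·√(4πDt)), so D = M²/(4πt·(n_e·A·C_max)²).
n_e·A·C_max = 0.34 × 4.45 × 0.0745 = 0.1127 kg/m.
D = 10.9²/(4π × 637 × 0.1127²) = 1.17 m²/day.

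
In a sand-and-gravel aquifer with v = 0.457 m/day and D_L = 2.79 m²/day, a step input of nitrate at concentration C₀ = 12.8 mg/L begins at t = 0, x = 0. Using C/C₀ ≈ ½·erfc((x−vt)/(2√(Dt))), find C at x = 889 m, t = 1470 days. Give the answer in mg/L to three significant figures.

0.105 mg/L

For a continuous step input, C/C₀ ≈ ½·erfc((x−vt)/(2√(Dt))).
vt = 0.457 × 1470 = 671.79 m and 2√(Dt) = 2√(2.79 × 1470) = 128.1 m.
Argument (x−vt)/(2√(Dt)) = (889 − 671.79)/128.1 = 1.696; ½·erfc(1.696) = 0.008231.
C = 12.8 × 0.008231 = 0.105 mg/L.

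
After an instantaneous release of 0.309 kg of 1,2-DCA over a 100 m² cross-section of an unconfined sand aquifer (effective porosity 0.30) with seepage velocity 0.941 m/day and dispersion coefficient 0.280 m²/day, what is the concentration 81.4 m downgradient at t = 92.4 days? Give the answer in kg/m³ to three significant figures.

0.000424 kg/m³

For an instantaneous plane source, C(x,t) = M/(n_e·A·√(4πDt)) · exp(−(x−vt)²/(4Dt)), with n_e·A the pore (flow) area.
Plume center vt = 0.941 × 92.4 = 86.9484 m, so the well at 81.4 m is 5.5484 m upgradient of the peak.
√(4πDt) = 18.03 m, giving peak height M/(n_e·A·√(4πDt)) = 0.309/(0.30 × 100 × 18.03) = 0.0005713 kg/m³.
(x−vt)²/(4Dt) = (-5.5484)²/(4 × 0.280 × 92.4) = 0.2975; exp(−0.2975) = 0.7427.
C = 0.0005713 × 0.7427 = 0.000424 kg/m³.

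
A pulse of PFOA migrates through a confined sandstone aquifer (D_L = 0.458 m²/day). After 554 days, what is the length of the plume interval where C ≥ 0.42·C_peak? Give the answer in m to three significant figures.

59.3 m

The plume is Gaussian with σ = √(2Dt) = √(2 × 0.458 × 554) = 22.53 m.
C/C_peak = exp(−Δx²/(2σ²)) = 0.42 ⇒ Δx = σ·√(−2 ln 0.42) = 22.53 × 1.317 = 29.67 m.
Width = 2Δx = 59.3 m.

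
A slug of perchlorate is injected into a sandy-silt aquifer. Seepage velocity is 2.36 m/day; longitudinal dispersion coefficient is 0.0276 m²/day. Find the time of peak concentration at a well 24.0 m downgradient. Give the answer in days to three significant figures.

For the 1D instantaneous-source solution, setting ∂C/∂t = 0 at fixed x gives v²t² + 2Dt − x² = 0, so t = (√(D² + v²x²) − D)/v².
√(D² + v²x²) = √(0.0276² + 2.36² × 24.0²) = 56.64; v² = 5.5696.
t = (56.64 − 0.0276)/5.5696 = 10.2 days (vs. the pure-advection estimate x/v = 10.2 d).

10.2 days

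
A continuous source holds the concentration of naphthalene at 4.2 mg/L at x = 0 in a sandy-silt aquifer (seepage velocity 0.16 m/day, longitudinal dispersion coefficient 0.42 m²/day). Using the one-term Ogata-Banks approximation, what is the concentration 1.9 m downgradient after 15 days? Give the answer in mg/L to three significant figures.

For a continuous step input, C/C₀ ≈ ½·erfc((x−vt)/(2√(Dt))).
vt = 0.16 × 15 = 2.4 m and 2√(Dt) = 2√(0.42 × 15) = 5.020 m.
Argument (x−vt)/(2√(Dt)) = (1.9 − 2.4)/5.020 = -0.09960; ½·erfc(-0.09960) = 0.5560.
C = 4.2 × 0.5560 = 2.34 mg/L.

2.34 mg/L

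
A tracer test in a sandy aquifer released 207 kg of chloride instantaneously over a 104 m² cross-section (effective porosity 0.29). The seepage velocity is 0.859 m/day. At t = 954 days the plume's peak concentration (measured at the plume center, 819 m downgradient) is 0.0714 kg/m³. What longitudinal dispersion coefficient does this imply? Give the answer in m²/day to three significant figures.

At the plume center C_max = M/(n_e·A·√(4πDt)), so D = M²/(4πt·(n_e·A·C_max)²).
n_e·A·C_max = 0.29 × 104 × 0.0714 = 2.153 kg/m.
D = 207²/(4π × 954 × 2.153²) = 0.771 m²/day.

0.771 m²/day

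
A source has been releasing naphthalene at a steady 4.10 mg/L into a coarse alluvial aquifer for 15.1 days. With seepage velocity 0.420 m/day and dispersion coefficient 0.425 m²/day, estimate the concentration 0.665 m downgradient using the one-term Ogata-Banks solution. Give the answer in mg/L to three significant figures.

3.87 mg/L

For a continuous step input, C/C₀ ≈ ½·erfc((x−vt)/(2√(Dt))).
vt = 0.420 × 15.1 = 6.342 m and 2√(Dt) = 2√(0.425 × 15.1) = 5.067 m.
Argument (x−vt)/(2√(Dt)) = (0.665 − 6.342)/5.067 = -1.120; ½·erfc(-1.120) = 0.9434.
C = 4.10 × 0.9434 = 3.87 mg/L.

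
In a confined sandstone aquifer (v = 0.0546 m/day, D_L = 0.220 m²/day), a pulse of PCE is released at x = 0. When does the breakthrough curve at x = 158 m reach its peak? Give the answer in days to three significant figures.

For the 1D instantaneous-source solution, setting ∂C/∂t = 0 at fixed x gives v²t² + 2Dt − x² = 0, so t = (√(D² + v²x²) − D)/v².
√(D² + v²x²) = √(0.220² + 0.0546² × 158²) = 8.630; v² = 0.00298116.
t = (8.630 − 0.220)/0.00298116 = 2820 days (vs. the pure-advection estimate x/v = 2890 d).

2820 days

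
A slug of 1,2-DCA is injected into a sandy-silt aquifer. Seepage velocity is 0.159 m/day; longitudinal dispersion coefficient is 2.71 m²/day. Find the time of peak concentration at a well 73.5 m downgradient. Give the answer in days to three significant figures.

367 days

For the 1D instantaneous-source solution, setting ∂C/∂t = 0 at fixed x gives v²t² + 2Dt − x² = 0, so t = (√(D² + v²x²) − D)/v².
√(D² + v²x²) = √(2.71² + 0.159² × 73.5²) = 12.00; v² = 0.025281.
t = (12.00 − 2.71)/0.025281 = 367 days (vs. the pure-advection estimate x/v = 462 d).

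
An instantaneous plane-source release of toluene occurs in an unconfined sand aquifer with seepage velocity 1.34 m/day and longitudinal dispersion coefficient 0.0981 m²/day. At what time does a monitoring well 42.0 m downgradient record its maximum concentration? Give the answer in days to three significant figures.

For the 1D instantaneous-source solution, setting ∂C/∂t = 0 at fixed x gives v²t² + 2Dt − x² = 0, so t = (√(D² + v²x²) − D)/v².
√(D² + v²x²) = √(0.0981² + 1.34² × 42.0²) = 56.28; v² = 1.7956.
t = (56.28 − 0.0981)/1.7956 = 31.3 days (vs. the pure-advection estimate x/v = 31.3 d).

31.3 days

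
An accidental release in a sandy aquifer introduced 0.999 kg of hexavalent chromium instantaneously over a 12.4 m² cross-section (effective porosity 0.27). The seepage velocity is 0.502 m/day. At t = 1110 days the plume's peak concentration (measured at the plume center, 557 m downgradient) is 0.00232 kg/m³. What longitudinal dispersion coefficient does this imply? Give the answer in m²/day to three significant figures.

At the plume center C_max = M/(n_e·A·√(4πDt)), so D = M²/(4πt·(n_e·A·C_max)²).
n_e·A·C_max = 0.27 × 12.4 × 0.00232 = 0.007767 kg/m.
D = 0.999²/(4π × 1110 × 0.007767²) = 1.19 m²/day.

1.19 m²/day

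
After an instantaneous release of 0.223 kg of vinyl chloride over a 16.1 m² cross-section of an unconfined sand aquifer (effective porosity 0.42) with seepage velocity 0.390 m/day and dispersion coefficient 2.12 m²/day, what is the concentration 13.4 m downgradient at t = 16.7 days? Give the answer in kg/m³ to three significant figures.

0.00112 kg/m³

For an instantaneous plane source, C(x,t) = M/(n_e·A·√(4πDt)) · exp(−(x−vt)²/(4Dt)), with n_e·A the pore (flow) area.
Plume center vt = 0.390 × 16.7 = 6.513 m, so the well at 13.4 m is 6.887 m downgradient of the peak.
√(4πDt) = 21.09 m, giving peak height M/(n_e·A·√(4πDt)) = 0.223/(0.42 × 16.1 × 21.09) = 0.001564 kg/m³.
(x−vt)²/(4Dt) = (6.887)²/(4 × 2.12 × 16.7) = 0.3349; exp(−0.3349) = 0.7154.
C = 0.001564 × 0.7154 = 0.00112 kg/m³.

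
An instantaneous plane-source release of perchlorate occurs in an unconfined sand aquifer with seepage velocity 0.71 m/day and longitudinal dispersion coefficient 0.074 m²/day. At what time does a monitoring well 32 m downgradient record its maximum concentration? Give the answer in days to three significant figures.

44.9 days

For the 1D instantaneous-source solution, setting ∂C/∂t = 0 at fixed x gives v²t² + 2Dt − x² = 0, so t = (√(D² + v²x²) − D)/v².
√(D² + v²x²) = √(0.074² + 0.71² × 32²) = 22.72; v² = 0.5041.
t = (22.72 − 0.074)/0.5041 = 44.9 days (vs. the pure-advection estimate x/v = 45.1 d).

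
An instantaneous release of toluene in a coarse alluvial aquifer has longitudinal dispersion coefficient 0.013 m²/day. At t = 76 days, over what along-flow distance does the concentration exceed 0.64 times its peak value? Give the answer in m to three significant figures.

2.66 m

The plume is Gaussian with σ = √(2Dt) = √(2 × 0.013 × 76) = 1.406 m.
C/C_peak = exp(−Δx²/(2σ²)) = 0.64 ⇒ Δx = σ·√(−2 ln 0.64) = 1.406 × 0.9448 = 1.328 m.
Width = 2Δx = 2.66 m.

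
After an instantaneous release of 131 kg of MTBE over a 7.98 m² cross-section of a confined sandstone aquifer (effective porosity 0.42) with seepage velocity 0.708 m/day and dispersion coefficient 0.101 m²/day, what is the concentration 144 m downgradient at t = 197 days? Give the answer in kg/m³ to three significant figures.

For an instantaneous plane source, C(x,t) = M/(n_e·A·√(4πDt)) · exp(−(x−vt)²/(4Dt)), with n_e·A the pore (flow) area.
Plume center vt = 0.708 × 197 = 139.476 m, so the well at 144 m is 4.524 m downgradient of the peak.
√(4πDt) = 15.81 m, giving peak height M/(n_e·A·√(4πDt)) = 131/(0.42 × 7.98 × 15.81) = 2.472 kg/m³.
(x−vt)²/(4Dt) = (4.524)²/(4 × 0.101 × 197) = 0.2572; exp(−0.2572) = 0.7732.
C = 2.472 × 0.7732 = 1.91 kg/m³.

1.91 kg/m³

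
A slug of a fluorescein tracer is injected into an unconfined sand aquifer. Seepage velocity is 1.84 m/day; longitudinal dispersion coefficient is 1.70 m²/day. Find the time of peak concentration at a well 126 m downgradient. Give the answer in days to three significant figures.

For the 1D instantaneous-source solution, setting ∂C/∂t = 0 at fixed x gives v²t² + 2Dt − x² = 0, so t = (√(D² + v²x²) − D)/v².
√(D² + v²x²) = √(1.70² + 1.84² × 126²) = 231.8; v² = 3.3856.
t = (231.8 − 1.70)/3.3856 = 68.0 days (vs. the pure-advection estimate x/v = 68.5 d).

68.0 days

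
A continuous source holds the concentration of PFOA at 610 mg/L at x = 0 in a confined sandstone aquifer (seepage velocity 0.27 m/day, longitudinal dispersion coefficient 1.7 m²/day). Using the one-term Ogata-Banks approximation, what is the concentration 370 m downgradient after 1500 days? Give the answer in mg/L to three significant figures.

420 mg/L

For a continuous step input, C/C₀ ≈ ½·erfc((x−vt)/(2√(Dt))).
vt = 0.27 × 1500 = 405 m and 2√(Dt) = 2√(1.7 × 1500) = 101.0 m.
Argument (x−vt)/(2√(Dt)) = (370 − 405)/101.0 = -0.3465; ½·erfc(-0.3465) = 0.6879.
C = 610 × 0.6879 = 420 mg/L.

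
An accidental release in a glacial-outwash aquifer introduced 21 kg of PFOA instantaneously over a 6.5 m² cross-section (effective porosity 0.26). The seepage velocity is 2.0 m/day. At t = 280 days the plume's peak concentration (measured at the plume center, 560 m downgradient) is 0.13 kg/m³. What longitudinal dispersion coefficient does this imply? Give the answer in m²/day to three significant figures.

At the plume center C_max = M/(n_e·A·√(4πDt)), so D = M²/(4πt·(n_e·A·C_max)²).
n_e·A·C_max = 0.26 × 6.5 × 0.13 = 0.2197 kg/m.
D = 21²/(4π × 280 × 0.2197²) = 2.60 m²/day.

2.60 m²/day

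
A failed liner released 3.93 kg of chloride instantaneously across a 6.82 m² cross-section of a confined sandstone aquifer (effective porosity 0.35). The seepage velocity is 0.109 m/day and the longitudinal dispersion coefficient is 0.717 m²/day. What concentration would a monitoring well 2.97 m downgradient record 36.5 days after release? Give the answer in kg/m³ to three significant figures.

For an instantaneous plane source, C(x,t) = M/(n_e·A·√(4πDt)) · exp(−(x−vt)²/(4Dt)), with n_e·A the pore (flow) area.
Plume center vt = 0.109 × 36.5 = 3.9785 m, so the well at 2.97 m is 1.0085 m upgradient of the peak.
√(4πDt) = 18.13 m, giving peak height M/(n_e·A·√(4πDt)) = 3.93/(0.35 × 6.82 × 18.13) = 0.09081 kg/m³.
(x−vt)²/(4Dt) = (-1.0085)²/(4 × 0.717 × 36.5) = 0.009716; exp(−0.009716) = 0.9903.
C = 0.09081 × 0.9903 = 0.0899 kg/m³.

0.0899 kg/m³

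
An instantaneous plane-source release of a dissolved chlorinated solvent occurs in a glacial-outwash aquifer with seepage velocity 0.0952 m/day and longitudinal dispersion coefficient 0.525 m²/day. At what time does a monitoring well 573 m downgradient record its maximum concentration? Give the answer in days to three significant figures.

5960 days

For the 1D instantaneous-source solution, setting ∂C/∂t = 0 at fixed x gives v²t² + 2Dt − x² = 0, so t = (√(D² + v²x²) − D)/v².
√(D² + v²x²) = √(0.525² + 0.0952² × 573²) = 54.55; v² = 0.00906304.
t = (54.55 − 0.525)/0.00906304 = 5960 days (vs. the pure-advection estimate x/v = 6020 d).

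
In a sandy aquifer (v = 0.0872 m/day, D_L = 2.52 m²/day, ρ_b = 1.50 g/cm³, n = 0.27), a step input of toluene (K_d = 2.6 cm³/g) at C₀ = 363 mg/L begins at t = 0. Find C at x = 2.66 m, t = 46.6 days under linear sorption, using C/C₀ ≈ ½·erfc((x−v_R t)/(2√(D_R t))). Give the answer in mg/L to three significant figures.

97.8 mg/L

Retardation factor R = 1 + ρ_b·K_d/n = 1 + 1.50 × 2.6/0.27 = 15.44.
Sorption retards both mechanisms: v_R = v/R = 0.005648 m/day, D_R = D/R = 0.1632 m²/day.
v_R·t = 0.005648 × 46.6 = 0.2631968 m; 2√(D_R t) = 5.515 m; argument = (2.66 − 0.2631968)/5.515 = 0.4346.
C = C₀ × ½·erfc(0.4346) = 363 × 0.2694 = 97.8 mg/L.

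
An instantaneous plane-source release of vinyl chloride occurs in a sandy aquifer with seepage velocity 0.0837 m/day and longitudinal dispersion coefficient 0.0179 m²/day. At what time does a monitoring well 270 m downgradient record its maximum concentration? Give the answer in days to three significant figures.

3220 days

For the 1D instantaneous-source solution, setting ∂C/∂t = 0 at fixed x gives v²t² + 2Dt − x² = 0, so t = (√(D² + v²x²) − D)/v².
√(D² + v²x²) = √(0.0179² + 0.0837² × 270²) = 22.60; v² = 0.00700569.
t = (22.60 − 0.0179)/0.00700569 = 3220 days (vs. the pure-advection estimate x/v = 3230 d).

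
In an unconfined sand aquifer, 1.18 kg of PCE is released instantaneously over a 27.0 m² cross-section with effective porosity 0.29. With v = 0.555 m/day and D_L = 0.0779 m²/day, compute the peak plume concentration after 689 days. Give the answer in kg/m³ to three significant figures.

0.00580 kg/m³

The peak of an instantaneous 1D plume sits at x = vt; there the Gaussian factor is 1 and C_max = M/(n_e·A·√(4πDt)), where n_e·A is the pore area the mass is dissolved in.
√(4πDt) = √(4π × 0.0779 × 689) = 25.97 m, so C_max = 1.18/(0.29 × 27.0 × 25.97) = 0.00580 kg/m³.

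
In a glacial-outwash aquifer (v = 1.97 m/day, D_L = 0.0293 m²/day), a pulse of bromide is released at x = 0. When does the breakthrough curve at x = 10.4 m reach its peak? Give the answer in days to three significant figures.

For the 1D instantaneous-source solution, setting ∂C/∂t = 0 at fixed x gives v²t² + 2Dt − x² = 0, so t = (√(D² + v²x²) − D)/v².
√(D² + v²x²) = √(0.0293² + 1.97² × 10.4²) = 20.49; v² = 3.8809.
t = (20.49 − 0.0293)/3.8809 = 5.27 days (vs. the pure-advection estimate x/v = 5.28 d).

5.27 days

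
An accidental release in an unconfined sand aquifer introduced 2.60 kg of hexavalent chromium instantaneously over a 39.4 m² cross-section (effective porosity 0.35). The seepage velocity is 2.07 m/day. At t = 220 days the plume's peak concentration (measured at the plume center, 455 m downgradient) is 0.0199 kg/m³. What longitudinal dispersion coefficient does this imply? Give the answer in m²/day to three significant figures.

0.0325 m²/day

At the plume center C_max = M/(n_e·A·√(4πDt)), so D = M²/(4πt·(n_e·A·C_max)²).
n_e·A·C_max = 0.35 × 39.4 × 0.0199 = 0.2744 kg/m.
D = 2.60²/(4π × 220 × 0.2744²) = 0.0325 m²/day.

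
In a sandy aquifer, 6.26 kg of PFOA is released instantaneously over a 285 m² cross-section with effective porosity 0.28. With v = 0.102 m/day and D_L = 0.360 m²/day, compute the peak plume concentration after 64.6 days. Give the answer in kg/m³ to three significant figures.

0.00459 kg/m³

The peak of an instantaneous 1D plume sits at x = vt; there the Gaussian factor is 1 and C_max = M/(n_e·A·√(4πDt)), where n_e·A is the pore area the mass is dissolved in.
√(4πDt) = √(4π × 0.360 × 64.6) = 17.10 m, so C_max = 6.26/(0.28 × 285 × 17.10) = 0.00459 kg/m³.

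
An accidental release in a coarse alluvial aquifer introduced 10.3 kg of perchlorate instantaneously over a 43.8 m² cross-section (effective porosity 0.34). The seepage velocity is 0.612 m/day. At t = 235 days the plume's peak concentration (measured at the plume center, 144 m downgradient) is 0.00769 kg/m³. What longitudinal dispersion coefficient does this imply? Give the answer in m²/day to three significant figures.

At the plume center C_max = M/(n_e·A·√(4πDt)), so D = M²/(4πt·(n_e·A·C_max)²).
n_e·A·C_max = 0.34 × 43.8 × 0.00769 = 0.1145 kg/m.
D = 10.3²/(4π × 235 × 0.1145²) = 2.74 m²/day.

2.74 m²/day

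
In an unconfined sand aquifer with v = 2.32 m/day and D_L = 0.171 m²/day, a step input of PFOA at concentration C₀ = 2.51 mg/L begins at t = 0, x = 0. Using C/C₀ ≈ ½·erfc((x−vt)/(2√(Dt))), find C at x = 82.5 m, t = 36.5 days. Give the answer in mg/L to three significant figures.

For a continuous step input, C/C₀ ≈ ½·erfc((x−vt)/(2√(Dt))).
vt = 2.32 × 36.5 = 84.68 m and 2√(Dt) = 2√(0.171 × 36.5) = 4.997 m.
Argument (x−vt)/(2√(Dt)) = (82.5 − 84.68)/4.997 = -0.4363; ½·erfc(-0.4363) = 0.7314.
C = 2.51 × 0.7314 = 1.84 mg/L.

1.84 mg/L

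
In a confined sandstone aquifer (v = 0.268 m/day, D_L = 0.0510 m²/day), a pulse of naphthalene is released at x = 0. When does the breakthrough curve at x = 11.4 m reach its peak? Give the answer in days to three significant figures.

For the 1D instantaneous-source solution, setting ∂C/∂t = 0 at fixed x gives v²t² + 2Dt − x² = 0, so t = (√(D² + v²x²) − D)/v².
√(D² + v²x²) = √(0.0510² + 0.268² × 11.4²) = 3.056; v² = 0.071824.
t = (3.056 − 0.0510)/0.071824 = 41.8 days (vs. the pure-advection estimate x/v = 42.5 d).

41.8 days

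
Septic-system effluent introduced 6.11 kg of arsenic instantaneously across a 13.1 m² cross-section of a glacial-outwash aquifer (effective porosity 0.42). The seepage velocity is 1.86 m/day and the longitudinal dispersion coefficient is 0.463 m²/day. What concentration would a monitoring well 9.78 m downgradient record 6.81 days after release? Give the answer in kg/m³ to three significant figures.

For an instantaneous plane source, C(x,t) = M/(n_e·A·√(4πDt)) · exp(−(x−vt)²/(4Dt)), with n_e·A the pore (flow) area.
Plume center vt = 1.86 × 6.81 = 12.6666 m, so the well at 9.78 m is 2.8866 m upgradient of the peak.
√(4πDt) = 6.295 m, giving peak height M/(n_e·A·√(4πDt)) = 6.11/(0.42 × 13.1 × 6.295) = 0.1764 kg/m³.
(x−vt)²/(4Dt) = (-2.8866)²/(4 × 0.463 × 6.81) = 0.6607; exp(−0.6607) = 0.5165.
C = 0.1764 × 0.5165 = 0.0911 kg/m³.

0.0911 kg/m³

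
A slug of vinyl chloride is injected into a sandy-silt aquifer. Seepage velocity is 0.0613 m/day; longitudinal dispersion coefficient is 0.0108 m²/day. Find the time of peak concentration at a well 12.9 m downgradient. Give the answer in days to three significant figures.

For the 1D instantaneous-source solution, setting ∂C/∂t = 0 at fixed x gives v²t² + 2Dt − x² = 0, so t = (√(D² + v²x²) − D)/v².
√(D² + v²x²) = √(0.0108² + 0.0613² × 12.9²) = 0.7908; v² = 0.00375769.
t = (0.7908 − 0.0108)/0.00375769 = 208 days (vs. the pure-advection estimate x/v = 210 d).

208 days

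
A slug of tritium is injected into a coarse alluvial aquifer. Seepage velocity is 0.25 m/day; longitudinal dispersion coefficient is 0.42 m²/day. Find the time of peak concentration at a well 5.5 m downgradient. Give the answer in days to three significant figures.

For the 1D instantaneous-source solution, setting ∂C/∂t = 0 at fixed x gives v²t² + 2Dt − x² = 0, so t = (√(D² + v²x²) − D)/v².
√(D² + v²x²) = √(0.42² + 0.25² × 5.5²) = 1.438; v² = 0.0625.
t = (1.438 − 0.42)/0.0625 = 16.3 days (vs. the pure-advection estimate x/v = 22.0 d).

16.3 days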